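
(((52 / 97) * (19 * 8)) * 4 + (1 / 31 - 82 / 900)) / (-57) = -440963563 / 77129550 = -5.72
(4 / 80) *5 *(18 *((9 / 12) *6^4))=4374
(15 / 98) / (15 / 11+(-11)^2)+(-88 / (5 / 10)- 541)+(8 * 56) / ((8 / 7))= -325.00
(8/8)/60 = 0.02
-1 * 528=-528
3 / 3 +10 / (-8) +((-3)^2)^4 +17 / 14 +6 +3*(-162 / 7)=181959 / 28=6498.54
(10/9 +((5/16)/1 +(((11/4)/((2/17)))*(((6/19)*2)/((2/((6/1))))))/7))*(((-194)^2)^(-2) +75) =15769650001253641/27128204635392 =581.30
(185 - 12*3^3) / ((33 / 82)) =-11398 / 33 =-345.39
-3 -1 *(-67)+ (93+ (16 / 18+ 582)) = 6659 / 9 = 739.89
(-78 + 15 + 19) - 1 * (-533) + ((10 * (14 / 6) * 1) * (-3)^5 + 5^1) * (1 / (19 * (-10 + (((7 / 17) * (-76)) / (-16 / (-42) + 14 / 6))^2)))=328434881 / 674994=486.57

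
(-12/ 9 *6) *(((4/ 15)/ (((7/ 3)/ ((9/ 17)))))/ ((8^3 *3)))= -3/ 9520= -0.00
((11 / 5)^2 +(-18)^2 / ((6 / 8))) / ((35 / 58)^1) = 633418 / 875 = 723.91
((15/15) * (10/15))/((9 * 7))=2/189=0.01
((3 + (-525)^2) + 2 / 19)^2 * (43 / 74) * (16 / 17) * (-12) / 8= -14151546503703696 / 227069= -62322670658.27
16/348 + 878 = 76390/87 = 878.05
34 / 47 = 0.72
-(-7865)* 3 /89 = 23595 /89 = 265.11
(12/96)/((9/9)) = 1/8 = 0.12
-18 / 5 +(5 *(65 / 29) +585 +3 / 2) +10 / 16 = 689889 / 1160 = 594.73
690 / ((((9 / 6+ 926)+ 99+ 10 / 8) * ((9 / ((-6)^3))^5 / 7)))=-153837895680 / 4111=-37421040.06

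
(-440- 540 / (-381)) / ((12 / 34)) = -473450 / 381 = -1242.65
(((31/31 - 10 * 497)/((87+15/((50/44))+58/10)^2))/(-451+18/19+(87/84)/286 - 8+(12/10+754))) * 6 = -1890108220/211668062961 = -0.01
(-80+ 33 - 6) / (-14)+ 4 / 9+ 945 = 119603 / 126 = 949.23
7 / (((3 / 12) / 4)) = 112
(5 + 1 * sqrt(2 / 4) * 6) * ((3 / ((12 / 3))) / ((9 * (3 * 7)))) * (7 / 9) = sqrt(2) / 108 + 5 / 324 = 0.03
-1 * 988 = -988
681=681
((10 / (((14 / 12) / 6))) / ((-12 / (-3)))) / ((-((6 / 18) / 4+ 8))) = -1080 / 679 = -1.59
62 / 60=31 / 30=1.03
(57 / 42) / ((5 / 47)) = 893 / 70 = 12.76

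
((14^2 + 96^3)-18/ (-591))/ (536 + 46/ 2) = 174331610/ 110123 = 1583.06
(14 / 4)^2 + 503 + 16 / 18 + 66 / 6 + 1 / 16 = 75917 / 144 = 527.20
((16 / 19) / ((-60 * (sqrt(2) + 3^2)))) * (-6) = 72 / 7505 - 8 * sqrt(2) / 7505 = 0.01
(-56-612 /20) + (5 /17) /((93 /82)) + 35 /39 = -85.44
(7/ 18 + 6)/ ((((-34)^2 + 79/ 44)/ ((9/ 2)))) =1265/ 50943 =0.02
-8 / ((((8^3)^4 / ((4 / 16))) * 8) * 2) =-1 / 549755813888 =-0.00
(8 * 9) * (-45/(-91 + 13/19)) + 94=18572/143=129.87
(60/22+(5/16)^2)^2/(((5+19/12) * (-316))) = -189846075/49490231296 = -0.00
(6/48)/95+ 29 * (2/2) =29.00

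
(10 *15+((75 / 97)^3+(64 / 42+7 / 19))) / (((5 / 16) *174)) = 88769400464 / 31681617849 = 2.80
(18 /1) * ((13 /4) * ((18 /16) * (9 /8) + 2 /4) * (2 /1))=13221 /64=206.58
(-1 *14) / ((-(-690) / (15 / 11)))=-7 / 253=-0.03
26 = 26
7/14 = 1/2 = 0.50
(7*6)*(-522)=-21924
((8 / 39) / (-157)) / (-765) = 8 / 4684095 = 0.00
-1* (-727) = 727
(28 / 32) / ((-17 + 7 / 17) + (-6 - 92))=-0.01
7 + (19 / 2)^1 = 33 / 2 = 16.50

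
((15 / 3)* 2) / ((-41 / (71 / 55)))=-142 / 451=-0.31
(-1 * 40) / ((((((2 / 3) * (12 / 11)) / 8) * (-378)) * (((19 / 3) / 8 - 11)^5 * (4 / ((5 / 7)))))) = -3244032 / 1730160900125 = -0.00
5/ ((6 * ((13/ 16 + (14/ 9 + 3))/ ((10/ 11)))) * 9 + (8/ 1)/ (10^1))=400/ 25573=0.02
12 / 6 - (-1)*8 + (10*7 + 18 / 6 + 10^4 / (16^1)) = 708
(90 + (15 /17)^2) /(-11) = -2385 /289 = -8.25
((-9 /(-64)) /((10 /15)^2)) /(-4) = -0.08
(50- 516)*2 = -932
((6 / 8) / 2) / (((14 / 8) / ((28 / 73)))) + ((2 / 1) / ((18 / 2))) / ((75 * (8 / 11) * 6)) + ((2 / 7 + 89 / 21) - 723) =-5947003579 / 8278200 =-718.39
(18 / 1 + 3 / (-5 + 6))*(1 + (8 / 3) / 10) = 26.60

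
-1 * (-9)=9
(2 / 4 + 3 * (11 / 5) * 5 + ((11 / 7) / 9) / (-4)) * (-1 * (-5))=42155 / 252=167.28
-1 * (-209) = 209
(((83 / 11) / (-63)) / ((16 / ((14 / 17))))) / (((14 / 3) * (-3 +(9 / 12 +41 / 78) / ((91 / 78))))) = 1079 / 1557336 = 0.00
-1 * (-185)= 185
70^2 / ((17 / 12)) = 58800 / 17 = 3458.82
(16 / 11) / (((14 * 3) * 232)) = 1 / 6699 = 0.00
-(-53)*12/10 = 318/5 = 63.60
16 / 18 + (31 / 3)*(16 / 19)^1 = 1640 / 171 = 9.59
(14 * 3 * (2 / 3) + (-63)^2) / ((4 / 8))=7994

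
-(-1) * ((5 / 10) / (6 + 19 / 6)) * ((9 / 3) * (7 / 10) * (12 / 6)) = 0.23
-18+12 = -6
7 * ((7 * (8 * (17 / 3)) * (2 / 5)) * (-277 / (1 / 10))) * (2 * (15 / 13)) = -73837120 / 13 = -5679778.46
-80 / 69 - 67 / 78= -1207 / 598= -2.02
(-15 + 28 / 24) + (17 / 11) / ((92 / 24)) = -13.43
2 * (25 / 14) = 25 / 7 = 3.57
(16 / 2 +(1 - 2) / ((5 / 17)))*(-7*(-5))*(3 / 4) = 483 / 4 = 120.75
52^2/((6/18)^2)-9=24327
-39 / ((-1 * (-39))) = -1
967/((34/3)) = 2901/34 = 85.32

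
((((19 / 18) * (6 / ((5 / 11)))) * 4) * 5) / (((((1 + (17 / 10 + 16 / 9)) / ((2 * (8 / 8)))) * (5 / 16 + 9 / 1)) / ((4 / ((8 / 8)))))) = 3210240 / 60047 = 53.46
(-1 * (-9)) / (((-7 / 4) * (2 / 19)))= -342 / 7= -48.86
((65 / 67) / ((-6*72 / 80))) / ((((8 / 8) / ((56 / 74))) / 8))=-72800 / 66933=-1.09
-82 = -82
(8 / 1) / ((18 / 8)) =32 / 9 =3.56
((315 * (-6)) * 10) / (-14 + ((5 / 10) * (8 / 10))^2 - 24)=236250 / 473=499.47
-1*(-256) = 256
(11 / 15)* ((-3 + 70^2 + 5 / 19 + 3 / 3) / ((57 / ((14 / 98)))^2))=1023737 / 45372285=0.02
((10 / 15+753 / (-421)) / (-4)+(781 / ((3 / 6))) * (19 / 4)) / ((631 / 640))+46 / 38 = 113971912159 / 15142107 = 7526.82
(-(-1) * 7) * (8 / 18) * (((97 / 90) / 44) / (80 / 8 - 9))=679 / 8910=0.08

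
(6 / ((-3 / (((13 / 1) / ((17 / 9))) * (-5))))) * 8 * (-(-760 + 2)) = 7094880 / 17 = 417345.88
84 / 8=21 / 2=10.50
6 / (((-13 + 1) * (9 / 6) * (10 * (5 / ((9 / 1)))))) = -3 / 50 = -0.06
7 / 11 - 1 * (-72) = 72.64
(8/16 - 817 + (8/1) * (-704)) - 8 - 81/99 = -142061/22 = -6457.32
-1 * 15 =-15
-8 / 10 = -4 / 5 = -0.80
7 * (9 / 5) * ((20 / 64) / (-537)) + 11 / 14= 15605 / 20048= 0.78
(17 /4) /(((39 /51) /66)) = 9537 /26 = 366.81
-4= -4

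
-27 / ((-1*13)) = 27 / 13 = 2.08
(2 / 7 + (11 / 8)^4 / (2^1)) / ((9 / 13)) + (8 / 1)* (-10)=-39742357 / 516096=-77.01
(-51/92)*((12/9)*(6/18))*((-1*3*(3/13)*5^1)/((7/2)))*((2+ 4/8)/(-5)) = -255/2093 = -0.12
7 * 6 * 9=378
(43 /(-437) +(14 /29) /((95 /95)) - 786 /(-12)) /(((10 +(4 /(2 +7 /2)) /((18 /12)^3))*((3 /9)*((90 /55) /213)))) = 387346154085 /153799528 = 2518.51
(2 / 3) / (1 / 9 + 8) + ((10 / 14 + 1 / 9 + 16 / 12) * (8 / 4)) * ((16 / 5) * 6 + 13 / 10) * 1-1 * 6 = 82.59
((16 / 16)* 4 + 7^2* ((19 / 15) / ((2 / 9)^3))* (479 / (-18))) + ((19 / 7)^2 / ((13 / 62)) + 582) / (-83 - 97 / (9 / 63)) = -2922161141831 / 19415760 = -150504.60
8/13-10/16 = -1/104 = -0.01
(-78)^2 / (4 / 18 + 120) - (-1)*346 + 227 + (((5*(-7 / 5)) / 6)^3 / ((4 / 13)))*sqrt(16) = 70459817 / 116856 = 602.96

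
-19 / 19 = -1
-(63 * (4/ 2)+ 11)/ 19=-137/ 19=-7.21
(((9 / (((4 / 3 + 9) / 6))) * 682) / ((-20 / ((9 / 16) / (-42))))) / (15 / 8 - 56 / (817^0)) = -2673 / 60620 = -0.04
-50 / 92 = -25 / 46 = -0.54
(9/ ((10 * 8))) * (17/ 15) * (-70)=-357/ 40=-8.92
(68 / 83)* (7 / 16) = 119 / 332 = 0.36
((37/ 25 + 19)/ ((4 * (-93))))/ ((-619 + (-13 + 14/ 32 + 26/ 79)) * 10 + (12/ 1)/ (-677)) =0.00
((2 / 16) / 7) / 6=1 / 336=0.00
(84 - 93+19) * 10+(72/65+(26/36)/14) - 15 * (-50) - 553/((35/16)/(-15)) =76054949/16380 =4643.16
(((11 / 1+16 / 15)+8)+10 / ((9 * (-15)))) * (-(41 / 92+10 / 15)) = -828593 / 37260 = -22.24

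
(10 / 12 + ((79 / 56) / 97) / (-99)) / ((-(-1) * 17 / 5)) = 2240305 / 9142056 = 0.25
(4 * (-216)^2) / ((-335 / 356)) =-66438144 / 335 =-198322.82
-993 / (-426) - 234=-32897 / 142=-231.67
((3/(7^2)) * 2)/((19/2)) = 0.01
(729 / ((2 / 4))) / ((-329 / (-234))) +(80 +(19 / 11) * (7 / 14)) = 8091075 / 7238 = 1117.86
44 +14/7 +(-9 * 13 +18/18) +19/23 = -1591/23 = -69.17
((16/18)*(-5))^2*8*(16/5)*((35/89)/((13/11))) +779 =88775143/93717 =947.27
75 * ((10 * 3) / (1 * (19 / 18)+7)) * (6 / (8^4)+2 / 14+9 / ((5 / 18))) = 944774685 / 103936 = 9089.97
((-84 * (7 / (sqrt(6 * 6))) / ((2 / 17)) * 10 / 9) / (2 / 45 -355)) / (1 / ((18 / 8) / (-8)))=-187425 / 255568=-0.73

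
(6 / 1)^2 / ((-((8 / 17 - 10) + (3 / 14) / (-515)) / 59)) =86779560 / 389357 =222.88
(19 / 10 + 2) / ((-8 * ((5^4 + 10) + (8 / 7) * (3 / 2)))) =-273 / 356560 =-0.00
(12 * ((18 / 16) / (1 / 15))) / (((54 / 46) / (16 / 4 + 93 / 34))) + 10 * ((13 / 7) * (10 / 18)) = 5021515 / 4284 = 1172.16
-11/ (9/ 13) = -143/ 9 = -15.89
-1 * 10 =-10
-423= -423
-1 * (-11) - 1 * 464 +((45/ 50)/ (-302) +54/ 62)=-452.13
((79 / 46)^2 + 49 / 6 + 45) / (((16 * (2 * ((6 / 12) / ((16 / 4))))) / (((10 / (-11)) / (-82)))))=1781125 / 11451792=0.16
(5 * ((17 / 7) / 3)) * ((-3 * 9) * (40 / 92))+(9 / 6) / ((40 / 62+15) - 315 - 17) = -7145813 / 150374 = -47.52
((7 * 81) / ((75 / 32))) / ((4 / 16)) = 24192 / 25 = 967.68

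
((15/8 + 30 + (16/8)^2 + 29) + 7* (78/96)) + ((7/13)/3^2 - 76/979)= 70.54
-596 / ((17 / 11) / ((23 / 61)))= -145.41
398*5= 1990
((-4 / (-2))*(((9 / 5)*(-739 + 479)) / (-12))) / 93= 26 / 31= 0.84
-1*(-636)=636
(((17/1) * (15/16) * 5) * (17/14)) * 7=21675/32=677.34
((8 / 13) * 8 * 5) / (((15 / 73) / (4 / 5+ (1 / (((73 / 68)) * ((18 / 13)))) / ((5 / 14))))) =564224 / 1755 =321.50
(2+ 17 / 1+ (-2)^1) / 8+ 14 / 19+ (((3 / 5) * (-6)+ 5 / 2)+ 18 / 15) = 2251 / 760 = 2.96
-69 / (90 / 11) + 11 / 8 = -847 / 120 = -7.06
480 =480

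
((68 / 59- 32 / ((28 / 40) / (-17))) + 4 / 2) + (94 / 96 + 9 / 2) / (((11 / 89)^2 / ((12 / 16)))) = 3355968027 / 3198272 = 1049.31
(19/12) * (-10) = -95/6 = -15.83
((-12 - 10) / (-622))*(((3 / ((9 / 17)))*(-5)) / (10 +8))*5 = -4675 / 16794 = -0.28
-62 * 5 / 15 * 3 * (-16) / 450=496 / 225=2.20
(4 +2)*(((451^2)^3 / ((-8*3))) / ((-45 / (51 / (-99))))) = -13005153647993947 / 540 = -24083617866655.46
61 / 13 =4.69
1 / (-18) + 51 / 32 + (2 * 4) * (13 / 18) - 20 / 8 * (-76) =56827 / 288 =197.32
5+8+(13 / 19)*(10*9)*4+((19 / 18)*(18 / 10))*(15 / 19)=9911 / 38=260.82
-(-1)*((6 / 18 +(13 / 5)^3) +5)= 8591 / 375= 22.91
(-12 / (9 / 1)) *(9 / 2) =-6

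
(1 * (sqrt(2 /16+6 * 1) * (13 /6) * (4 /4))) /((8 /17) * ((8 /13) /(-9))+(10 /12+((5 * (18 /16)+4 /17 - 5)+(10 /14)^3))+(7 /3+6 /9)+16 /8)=20694219 * sqrt(2) /38345971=0.76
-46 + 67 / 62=-2785 / 62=-44.92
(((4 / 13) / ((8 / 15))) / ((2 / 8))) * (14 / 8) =105 / 26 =4.04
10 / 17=0.59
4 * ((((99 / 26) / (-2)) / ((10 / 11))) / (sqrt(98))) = -1089 * sqrt(2) / 1820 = -0.85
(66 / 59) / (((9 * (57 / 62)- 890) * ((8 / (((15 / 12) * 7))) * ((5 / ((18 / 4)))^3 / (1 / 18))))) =-580041 / 10321129600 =-0.00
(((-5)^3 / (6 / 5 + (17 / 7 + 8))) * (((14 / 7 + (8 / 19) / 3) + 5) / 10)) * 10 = -4375 / 57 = -76.75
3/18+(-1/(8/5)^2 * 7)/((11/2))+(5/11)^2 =-1439/11616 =-0.12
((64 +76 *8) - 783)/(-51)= 37/17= 2.18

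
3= 3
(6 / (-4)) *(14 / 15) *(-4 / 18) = 14 / 45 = 0.31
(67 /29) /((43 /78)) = 5226 /1247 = 4.19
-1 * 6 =-6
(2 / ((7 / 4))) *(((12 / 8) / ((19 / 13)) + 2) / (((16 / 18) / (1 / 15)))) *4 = 138 / 133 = 1.04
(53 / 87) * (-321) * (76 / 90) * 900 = -4309960 / 29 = -148619.31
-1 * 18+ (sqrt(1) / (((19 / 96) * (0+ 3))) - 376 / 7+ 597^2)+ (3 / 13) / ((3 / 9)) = 616111276 / 1729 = 356339.66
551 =551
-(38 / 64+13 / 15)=-1.46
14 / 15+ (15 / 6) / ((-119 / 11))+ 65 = 234557 / 3570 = 65.70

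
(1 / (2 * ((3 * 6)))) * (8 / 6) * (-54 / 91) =-2 / 91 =-0.02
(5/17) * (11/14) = 0.23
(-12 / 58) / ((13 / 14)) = -84 / 377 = -0.22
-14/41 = -0.34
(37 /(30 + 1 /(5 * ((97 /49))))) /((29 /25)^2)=11215625 /12277759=0.91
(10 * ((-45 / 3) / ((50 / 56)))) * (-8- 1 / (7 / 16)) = 1728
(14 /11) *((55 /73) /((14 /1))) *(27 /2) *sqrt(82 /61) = 135 *sqrt(5002) /8906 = 1.07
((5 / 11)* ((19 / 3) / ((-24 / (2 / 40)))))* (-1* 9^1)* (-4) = -19 / 88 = -0.22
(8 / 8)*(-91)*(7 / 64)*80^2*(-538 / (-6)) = -17135300 / 3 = -5711766.67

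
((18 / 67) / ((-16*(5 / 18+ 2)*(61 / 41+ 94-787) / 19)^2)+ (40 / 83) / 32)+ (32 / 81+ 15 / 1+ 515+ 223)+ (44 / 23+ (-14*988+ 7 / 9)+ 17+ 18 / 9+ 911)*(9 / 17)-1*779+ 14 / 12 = -31048635465318435983275 / 4530353073202003968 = -6853.47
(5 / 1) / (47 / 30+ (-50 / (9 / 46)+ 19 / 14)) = -1575 / 79579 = -0.02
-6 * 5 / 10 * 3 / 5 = -9 / 5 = -1.80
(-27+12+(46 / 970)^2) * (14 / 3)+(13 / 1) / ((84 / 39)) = -1263656557 / 19758900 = -63.95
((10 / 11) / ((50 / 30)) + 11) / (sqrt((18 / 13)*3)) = 127*sqrt(78) / 198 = 5.66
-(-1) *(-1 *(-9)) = 9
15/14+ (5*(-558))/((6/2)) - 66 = -13929/14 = -994.93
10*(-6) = -60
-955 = -955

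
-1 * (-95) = 95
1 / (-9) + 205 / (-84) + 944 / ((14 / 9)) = 21755 / 36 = 604.31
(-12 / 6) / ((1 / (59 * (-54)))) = 6372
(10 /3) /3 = 1.11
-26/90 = -13/45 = -0.29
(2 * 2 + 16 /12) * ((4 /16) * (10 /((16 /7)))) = 5.83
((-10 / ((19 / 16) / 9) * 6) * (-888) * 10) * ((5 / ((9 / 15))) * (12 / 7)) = 7672320000 / 133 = 57686616.54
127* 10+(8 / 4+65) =1337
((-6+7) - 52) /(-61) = 51 /61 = 0.84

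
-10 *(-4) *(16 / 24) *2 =160 / 3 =53.33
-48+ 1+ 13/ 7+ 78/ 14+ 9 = -214/ 7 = -30.57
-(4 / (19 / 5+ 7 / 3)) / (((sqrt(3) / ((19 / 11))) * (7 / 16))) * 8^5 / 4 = -12451840 * sqrt(3) / 1771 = -12177.99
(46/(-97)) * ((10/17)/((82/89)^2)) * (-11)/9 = 10020065/24947721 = 0.40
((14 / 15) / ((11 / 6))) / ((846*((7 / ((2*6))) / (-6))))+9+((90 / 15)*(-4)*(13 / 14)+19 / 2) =-3.79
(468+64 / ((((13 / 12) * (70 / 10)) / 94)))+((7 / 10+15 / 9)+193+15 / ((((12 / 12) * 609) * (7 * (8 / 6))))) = 1456.69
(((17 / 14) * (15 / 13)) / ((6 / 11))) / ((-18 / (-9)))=935 / 728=1.28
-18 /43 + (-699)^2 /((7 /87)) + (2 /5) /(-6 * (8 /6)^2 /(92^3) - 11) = 7339052862742521 /1208549615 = 6072611.97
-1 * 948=-948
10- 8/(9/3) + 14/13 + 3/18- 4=119/26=4.58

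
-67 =-67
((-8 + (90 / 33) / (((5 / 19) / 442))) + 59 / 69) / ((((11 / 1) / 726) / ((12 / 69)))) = 52496.77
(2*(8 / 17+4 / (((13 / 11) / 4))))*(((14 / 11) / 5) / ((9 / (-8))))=-6.34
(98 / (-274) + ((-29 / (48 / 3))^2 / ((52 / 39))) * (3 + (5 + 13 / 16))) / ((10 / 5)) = 47933975 / 4489216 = 10.68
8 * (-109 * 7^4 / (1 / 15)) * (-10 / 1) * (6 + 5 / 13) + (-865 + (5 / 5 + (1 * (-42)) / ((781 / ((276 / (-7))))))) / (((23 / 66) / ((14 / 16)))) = 42566085440214 / 21229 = 2005091405.16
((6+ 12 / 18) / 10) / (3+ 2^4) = 2 / 57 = 0.04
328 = 328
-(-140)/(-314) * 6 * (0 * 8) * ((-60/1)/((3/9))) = 0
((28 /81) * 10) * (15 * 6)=2800 /9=311.11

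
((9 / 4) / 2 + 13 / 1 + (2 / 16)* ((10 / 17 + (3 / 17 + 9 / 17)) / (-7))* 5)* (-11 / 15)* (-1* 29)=4254503 / 14280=297.93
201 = 201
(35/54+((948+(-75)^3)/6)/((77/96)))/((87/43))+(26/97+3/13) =-19719497289725/456161706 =-43229.18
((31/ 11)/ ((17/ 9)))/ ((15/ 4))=372/ 935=0.40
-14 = -14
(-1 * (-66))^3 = 287496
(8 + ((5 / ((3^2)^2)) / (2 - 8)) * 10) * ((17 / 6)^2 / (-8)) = -7.92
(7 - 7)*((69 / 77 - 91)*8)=0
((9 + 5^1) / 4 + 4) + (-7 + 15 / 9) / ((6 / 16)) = -121 / 18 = -6.72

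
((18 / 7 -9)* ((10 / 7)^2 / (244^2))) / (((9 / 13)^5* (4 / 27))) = -46411625 / 4962266064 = -0.01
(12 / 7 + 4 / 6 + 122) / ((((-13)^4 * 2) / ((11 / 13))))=14366 / 7797153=0.00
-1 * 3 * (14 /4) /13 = -0.81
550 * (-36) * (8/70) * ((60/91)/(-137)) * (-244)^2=56583014400/87269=648374.73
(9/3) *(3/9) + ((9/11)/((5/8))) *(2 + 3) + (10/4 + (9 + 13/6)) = 700/33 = 21.21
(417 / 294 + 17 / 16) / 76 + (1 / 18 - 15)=-7996543 / 536256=-14.91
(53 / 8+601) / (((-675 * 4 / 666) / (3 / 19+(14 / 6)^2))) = -86151503 / 102600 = -839.68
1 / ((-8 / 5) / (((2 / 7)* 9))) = -45 / 28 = -1.61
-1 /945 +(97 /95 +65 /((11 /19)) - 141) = -5472326 /197505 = -27.71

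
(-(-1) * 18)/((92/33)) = 297/46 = 6.46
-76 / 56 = -19 / 14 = -1.36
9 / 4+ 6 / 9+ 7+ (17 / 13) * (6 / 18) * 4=11.66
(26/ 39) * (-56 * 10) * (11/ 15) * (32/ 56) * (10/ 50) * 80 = -2503.11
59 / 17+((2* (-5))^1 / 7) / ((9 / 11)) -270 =-287323 / 1071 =-268.28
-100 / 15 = -20 / 3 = -6.67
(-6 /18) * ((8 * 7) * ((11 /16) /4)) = -77 /24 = -3.21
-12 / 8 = -3 / 2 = -1.50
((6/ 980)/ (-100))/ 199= -3/ 9751000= -0.00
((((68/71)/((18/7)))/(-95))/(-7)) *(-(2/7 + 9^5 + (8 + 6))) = -14057062/424935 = -33.08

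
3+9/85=264/85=3.11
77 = 77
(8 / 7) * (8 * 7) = 64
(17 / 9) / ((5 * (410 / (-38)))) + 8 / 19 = 67663 / 175275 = 0.39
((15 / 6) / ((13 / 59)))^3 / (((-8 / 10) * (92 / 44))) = -1411980625 / 1616992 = -873.21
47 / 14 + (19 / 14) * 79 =774 / 7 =110.57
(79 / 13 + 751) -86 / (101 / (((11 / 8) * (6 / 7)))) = 13898141 / 18382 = 756.07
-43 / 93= -0.46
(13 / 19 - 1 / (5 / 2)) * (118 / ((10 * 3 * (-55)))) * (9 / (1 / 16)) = -2.93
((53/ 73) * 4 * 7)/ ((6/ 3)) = 742/ 73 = 10.16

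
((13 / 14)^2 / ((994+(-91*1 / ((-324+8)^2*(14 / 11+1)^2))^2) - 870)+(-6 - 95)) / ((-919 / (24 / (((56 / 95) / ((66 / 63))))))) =262911927001174248251190 / 56089829637642454925621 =4.69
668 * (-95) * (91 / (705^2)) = -1154972 / 99405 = -11.62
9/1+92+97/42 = 4339/42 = 103.31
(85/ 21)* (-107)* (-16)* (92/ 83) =13387840/ 1743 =7680.92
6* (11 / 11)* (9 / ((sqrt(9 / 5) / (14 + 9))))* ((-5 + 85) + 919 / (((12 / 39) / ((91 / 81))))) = 25601231* sqrt(5) / 18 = 3180338.49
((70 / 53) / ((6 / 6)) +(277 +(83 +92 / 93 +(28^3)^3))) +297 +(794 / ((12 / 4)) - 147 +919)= 52141209402707501 / 4929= 10578455955103.98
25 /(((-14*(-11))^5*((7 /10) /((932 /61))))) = 29125 /4623187340156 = 0.00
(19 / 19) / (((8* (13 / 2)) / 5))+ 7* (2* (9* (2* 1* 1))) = 13109 / 52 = 252.10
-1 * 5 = -5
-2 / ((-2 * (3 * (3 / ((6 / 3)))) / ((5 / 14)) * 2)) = 0.04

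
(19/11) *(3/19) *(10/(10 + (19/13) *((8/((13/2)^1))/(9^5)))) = 149689215/548862127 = 0.27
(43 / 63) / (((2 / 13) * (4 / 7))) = 559 / 72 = 7.76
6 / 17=0.35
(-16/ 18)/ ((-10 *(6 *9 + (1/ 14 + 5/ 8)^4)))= 39337984/ 24001930125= 0.00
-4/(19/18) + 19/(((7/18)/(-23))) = -1127.50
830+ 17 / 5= 4167 / 5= 833.40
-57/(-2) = 57/2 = 28.50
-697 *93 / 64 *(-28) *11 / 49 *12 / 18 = 237677 / 56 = 4244.23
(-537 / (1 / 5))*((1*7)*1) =-18795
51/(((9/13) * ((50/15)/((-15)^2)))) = 9945/2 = 4972.50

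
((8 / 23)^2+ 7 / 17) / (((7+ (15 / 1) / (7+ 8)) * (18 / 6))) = 1597 / 71944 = 0.02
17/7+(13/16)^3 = 85011/28672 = 2.96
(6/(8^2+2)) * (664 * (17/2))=5644/11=513.09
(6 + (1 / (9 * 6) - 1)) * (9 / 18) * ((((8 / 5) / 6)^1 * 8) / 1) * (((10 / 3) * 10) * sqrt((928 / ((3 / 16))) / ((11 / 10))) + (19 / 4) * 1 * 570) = 1387520 * sqrt(4785) / 8019 + 391324 / 27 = 26462.54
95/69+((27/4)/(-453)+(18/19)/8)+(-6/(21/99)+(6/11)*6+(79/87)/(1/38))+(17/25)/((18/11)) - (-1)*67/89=71650697264803/5901326288550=12.14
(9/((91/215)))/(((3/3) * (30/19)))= 2451/182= 13.47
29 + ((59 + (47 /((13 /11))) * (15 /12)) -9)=6693 /52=128.71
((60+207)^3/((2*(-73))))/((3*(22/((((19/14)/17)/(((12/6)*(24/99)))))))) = -325.24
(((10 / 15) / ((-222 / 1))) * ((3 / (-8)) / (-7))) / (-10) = 0.00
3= 3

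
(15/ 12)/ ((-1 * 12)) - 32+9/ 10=-7489/ 240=-31.20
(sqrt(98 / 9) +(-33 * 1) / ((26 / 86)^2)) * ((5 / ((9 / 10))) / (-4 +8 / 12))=101695 / 169 - 35 * sqrt(2) / 9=596.25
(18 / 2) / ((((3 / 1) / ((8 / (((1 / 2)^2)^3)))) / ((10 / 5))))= 3072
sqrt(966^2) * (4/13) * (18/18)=3864/13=297.23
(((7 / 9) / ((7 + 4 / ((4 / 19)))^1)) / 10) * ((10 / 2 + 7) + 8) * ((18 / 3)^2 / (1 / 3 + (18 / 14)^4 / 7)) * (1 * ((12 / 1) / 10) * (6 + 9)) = 12706092 / 237185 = 53.57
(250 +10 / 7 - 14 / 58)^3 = 132580785392271 / 8365427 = 15848657.26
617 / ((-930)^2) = 617 / 864900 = 0.00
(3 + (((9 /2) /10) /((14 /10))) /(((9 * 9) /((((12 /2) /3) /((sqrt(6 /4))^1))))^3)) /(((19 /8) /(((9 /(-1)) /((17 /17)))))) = -216 /19-32 * sqrt(6) /7853517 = -11.37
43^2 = 1849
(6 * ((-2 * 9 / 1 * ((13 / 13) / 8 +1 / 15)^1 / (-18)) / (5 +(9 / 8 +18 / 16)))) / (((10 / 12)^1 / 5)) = 138 / 145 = 0.95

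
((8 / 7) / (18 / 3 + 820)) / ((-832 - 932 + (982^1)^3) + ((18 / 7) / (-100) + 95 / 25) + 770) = 200 / 136883816447273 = 0.00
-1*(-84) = 84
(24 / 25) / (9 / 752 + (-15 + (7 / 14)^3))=-18048 / 279425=-0.06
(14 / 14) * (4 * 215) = 860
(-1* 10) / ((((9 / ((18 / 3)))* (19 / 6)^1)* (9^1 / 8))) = -320 / 171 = -1.87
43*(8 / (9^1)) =344 / 9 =38.22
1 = 1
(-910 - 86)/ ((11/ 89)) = -88644/ 11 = -8058.55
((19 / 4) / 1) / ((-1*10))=-19 / 40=-0.48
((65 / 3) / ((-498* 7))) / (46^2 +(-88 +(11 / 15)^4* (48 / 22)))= -121875 / 39778917976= -0.00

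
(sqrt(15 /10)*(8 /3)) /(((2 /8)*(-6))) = -8*sqrt(6) /9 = -2.18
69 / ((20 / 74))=2553 / 10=255.30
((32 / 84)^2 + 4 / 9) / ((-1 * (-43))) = 260 / 18963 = 0.01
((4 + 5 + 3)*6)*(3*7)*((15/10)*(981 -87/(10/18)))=9348696/5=1869739.20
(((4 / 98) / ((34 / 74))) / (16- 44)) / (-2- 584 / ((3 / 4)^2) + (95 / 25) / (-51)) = 1665 / 545937322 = 0.00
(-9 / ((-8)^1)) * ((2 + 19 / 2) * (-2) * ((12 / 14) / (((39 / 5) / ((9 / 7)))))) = -9315 / 2548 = -3.66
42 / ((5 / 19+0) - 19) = -399 / 178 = -2.24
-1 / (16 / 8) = -1 / 2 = -0.50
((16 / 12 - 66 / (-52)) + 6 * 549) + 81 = 263453 / 78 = 3377.60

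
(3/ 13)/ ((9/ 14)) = 14/ 39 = 0.36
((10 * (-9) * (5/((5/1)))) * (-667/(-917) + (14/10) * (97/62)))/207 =-829413/653821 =-1.27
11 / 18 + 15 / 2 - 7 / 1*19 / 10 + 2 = -287 / 90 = -3.19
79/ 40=1.98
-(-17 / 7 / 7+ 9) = -8.65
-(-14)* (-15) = -210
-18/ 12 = -3/ 2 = -1.50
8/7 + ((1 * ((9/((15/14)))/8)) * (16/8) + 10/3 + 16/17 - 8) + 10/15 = 219/1190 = 0.18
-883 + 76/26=-11441/13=-880.08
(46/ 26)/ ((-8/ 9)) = -207/ 104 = -1.99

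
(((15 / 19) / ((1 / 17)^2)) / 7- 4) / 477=3803 / 63441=0.06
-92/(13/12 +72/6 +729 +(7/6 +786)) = -368/6117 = -0.06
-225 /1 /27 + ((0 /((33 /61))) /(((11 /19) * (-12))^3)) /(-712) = -25 /3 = -8.33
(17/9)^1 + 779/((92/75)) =527389/828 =636.94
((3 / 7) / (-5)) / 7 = -3 / 245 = -0.01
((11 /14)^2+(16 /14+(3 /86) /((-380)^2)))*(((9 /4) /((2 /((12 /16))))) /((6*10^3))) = 0.00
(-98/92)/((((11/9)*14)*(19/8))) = -126/4807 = -0.03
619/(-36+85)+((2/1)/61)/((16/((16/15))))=566483/44835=12.63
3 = 3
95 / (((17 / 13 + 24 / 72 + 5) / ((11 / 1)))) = 40755 / 259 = 157.36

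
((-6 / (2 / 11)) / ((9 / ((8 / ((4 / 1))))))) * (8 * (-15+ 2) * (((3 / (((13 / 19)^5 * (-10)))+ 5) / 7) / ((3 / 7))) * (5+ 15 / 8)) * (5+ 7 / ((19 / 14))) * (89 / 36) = 131644.78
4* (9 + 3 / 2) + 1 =43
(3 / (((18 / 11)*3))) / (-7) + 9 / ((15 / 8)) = 2969 / 630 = 4.71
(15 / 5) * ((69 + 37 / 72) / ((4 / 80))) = 25025 / 6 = 4170.83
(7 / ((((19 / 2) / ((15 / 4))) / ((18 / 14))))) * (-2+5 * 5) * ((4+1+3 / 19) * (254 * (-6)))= -231868980 / 361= -642296.34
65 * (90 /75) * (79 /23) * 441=2717442 /23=118149.65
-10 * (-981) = 9810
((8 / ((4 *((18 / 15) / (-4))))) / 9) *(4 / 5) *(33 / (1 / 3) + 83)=-2912 / 27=-107.85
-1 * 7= -7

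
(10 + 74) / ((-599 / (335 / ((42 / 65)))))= -43550 / 599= -72.70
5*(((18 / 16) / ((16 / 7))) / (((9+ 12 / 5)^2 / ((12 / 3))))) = 875 / 11552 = 0.08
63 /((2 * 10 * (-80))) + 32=51137 /1600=31.96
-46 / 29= -1.59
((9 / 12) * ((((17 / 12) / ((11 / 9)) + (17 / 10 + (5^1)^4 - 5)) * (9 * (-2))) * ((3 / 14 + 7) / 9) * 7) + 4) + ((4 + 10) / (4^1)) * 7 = -41494707 / 880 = -47153.08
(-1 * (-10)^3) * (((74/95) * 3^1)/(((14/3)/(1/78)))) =11100/1729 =6.42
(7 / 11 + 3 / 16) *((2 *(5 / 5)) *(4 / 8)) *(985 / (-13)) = -142825 / 2288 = -62.42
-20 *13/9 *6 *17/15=-1768/9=-196.44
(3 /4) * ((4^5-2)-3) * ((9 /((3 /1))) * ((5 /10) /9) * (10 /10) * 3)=3057 /8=382.12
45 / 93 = 15 / 31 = 0.48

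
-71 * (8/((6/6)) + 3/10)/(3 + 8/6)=-17679/130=-135.99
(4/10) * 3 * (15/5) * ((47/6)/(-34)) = -141/170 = -0.83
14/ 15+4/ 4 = 1.93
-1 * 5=-5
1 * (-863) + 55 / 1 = -808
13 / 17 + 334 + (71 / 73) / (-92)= 38219549 / 114172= 334.75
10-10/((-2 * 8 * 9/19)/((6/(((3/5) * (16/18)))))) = 795/32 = 24.84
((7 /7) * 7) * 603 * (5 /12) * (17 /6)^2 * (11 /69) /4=7454755 /13248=562.71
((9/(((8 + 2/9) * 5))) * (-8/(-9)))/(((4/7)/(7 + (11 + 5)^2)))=16569/185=89.56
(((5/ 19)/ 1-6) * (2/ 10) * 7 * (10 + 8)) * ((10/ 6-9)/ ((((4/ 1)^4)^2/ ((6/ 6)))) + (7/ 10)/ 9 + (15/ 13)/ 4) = -52.93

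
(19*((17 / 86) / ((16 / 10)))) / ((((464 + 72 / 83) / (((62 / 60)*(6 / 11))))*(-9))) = -831079 / 2628033408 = -0.00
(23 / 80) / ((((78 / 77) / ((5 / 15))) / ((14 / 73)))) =12397 / 683280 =0.02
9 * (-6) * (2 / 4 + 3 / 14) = -270 / 7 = -38.57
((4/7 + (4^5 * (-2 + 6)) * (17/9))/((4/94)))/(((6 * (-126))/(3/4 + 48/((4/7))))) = -647225015/31752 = -20383.76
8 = 8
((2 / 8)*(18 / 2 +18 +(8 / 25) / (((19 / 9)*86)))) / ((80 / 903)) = 11581731 / 152000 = 76.20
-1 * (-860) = 860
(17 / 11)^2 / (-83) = -289 / 10043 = -0.03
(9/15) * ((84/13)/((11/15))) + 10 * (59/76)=70913/5434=13.05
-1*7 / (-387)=0.02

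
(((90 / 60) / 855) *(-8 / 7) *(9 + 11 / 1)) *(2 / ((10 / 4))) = -64 / 1995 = -0.03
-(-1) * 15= 15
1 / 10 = 0.10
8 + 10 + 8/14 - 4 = 102/7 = 14.57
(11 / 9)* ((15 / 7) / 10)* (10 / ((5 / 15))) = 7.86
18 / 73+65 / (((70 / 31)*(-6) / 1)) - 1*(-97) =566897 / 6132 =92.45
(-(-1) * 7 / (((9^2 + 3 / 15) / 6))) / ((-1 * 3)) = -5 / 29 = -0.17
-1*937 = -937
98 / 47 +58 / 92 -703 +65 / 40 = -6042007 / 8648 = -698.66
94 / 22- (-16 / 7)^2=-513 / 539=-0.95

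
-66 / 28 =-33 / 14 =-2.36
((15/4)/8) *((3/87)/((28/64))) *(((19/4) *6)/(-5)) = -171/812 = -0.21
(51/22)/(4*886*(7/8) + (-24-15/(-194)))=4947/6566483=0.00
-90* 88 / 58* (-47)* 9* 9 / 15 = 1005048 / 29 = 34656.83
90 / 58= 1.55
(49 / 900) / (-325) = -49 / 292500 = -0.00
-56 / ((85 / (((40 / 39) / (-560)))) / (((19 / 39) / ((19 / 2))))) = 0.00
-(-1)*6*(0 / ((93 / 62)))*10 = 0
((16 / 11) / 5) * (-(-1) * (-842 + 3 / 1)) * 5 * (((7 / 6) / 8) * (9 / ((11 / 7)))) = -1019.28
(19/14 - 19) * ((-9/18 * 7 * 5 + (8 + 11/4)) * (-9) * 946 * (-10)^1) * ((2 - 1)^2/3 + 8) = 1182913875/14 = 84493848.21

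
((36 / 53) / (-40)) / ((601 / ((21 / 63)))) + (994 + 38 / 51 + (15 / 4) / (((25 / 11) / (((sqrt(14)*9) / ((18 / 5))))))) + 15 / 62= 33*sqrt(14) / 8 + 250535707871 / 251797965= 1010.42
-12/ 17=-0.71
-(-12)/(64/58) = 87/8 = 10.88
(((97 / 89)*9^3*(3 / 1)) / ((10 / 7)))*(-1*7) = -10394811 / 890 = -11679.56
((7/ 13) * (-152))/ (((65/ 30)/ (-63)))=402192/ 169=2379.83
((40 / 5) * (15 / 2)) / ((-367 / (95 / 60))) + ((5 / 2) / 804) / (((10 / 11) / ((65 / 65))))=-301483 / 1180272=-0.26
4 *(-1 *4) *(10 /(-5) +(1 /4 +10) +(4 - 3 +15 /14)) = -1156 /7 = -165.14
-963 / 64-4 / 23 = -22405 / 1472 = -15.22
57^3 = 185193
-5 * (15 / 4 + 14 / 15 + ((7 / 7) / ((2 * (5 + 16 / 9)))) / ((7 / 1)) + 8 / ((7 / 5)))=-266657 / 5124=-52.04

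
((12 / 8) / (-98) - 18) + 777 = 148761 / 196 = 758.98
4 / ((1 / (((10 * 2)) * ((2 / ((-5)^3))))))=-1.28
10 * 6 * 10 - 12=588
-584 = -584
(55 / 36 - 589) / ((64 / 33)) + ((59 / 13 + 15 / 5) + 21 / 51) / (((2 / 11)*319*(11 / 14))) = -16391371229 / 54143232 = -302.74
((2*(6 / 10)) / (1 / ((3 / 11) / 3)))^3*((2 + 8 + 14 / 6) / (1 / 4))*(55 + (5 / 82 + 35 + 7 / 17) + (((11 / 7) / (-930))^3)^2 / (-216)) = 38361177509671381471219437213371 / 6620153224662533516953781250000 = 5.79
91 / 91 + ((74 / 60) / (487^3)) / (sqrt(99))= 37 * sqrt(11) / 114346289970 + 1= 1.00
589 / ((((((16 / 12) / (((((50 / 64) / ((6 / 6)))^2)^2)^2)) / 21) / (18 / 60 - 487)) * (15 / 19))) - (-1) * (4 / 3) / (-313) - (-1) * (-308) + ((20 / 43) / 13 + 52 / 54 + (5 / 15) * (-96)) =-32994000037573982497608701 / 41553702211050012672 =-794008.68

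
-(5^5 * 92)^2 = -82656250000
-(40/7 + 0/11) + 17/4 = -1.46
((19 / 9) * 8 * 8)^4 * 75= 54660589158400 / 2187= 24993410680.57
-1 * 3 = -3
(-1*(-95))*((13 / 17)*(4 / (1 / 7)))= 34580 / 17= 2034.12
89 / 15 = 5.93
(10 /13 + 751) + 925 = 21798 /13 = 1676.77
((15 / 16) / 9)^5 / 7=3125 / 1783627776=0.00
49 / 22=2.23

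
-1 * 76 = -76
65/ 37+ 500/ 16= 4885/ 148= 33.01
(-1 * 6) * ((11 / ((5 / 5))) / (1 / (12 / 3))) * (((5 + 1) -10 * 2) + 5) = 2376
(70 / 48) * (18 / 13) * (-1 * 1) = -105 / 52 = -2.02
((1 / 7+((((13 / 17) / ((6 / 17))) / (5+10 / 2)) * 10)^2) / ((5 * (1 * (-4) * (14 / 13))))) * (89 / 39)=-108491 / 211680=-0.51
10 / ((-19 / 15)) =-7.89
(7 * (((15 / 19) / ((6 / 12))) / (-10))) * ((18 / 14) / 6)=-9 / 38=-0.24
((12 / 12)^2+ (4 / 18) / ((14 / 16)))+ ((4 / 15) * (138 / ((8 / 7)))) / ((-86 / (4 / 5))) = 64639 / 67725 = 0.95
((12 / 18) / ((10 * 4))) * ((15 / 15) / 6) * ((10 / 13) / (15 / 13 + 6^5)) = 1 / 3639708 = 0.00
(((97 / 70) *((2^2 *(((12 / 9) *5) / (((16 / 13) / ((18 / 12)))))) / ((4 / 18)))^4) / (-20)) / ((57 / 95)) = -757362747375 / 14336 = -52829432.71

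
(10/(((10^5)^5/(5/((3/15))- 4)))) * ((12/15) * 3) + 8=10000000000000000000000063/1250000000000000000000000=8.00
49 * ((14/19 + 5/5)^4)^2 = 68914022293809/16983563041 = 4057.69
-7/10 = -0.70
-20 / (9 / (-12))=80 / 3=26.67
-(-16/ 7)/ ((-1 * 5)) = -16/ 35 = -0.46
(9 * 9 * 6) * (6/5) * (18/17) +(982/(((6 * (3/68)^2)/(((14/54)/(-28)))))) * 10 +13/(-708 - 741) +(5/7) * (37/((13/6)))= -7156.26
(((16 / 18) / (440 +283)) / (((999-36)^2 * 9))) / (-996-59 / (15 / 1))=-40 / 271529450564751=-0.00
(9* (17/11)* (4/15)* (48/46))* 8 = 39168/1265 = 30.96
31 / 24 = 1.29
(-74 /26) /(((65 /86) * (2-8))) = 1591 /2535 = 0.63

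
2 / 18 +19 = 172 / 9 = 19.11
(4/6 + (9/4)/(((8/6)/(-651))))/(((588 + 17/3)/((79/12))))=-4163221/341952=-12.17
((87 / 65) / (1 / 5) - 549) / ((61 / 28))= -197400 / 793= -248.93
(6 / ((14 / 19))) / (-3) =-19 / 7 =-2.71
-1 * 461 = -461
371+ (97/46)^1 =17163/46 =373.11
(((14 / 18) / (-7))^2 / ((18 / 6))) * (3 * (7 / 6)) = 7 / 486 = 0.01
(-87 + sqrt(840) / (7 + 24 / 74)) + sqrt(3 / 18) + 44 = -43 + sqrt(6) / 6 + 74 * sqrt(210) / 271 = -38.63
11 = 11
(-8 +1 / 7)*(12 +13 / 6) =-111.31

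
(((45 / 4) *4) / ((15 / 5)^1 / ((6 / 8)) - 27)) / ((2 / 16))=-15.65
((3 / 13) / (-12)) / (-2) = 1 / 104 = 0.01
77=77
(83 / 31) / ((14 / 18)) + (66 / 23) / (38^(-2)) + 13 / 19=393329714 / 94829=4147.78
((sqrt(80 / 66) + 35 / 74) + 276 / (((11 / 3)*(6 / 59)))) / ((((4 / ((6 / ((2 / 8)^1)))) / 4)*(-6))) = -1205786 / 407- 8*sqrt(330) / 33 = -2967.02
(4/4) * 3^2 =9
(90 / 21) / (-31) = -0.14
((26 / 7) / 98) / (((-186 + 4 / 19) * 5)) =-247 / 6053950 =-0.00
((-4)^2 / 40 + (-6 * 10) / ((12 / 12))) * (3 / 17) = -894 / 85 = -10.52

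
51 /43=1.19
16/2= 8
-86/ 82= -43/ 41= -1.05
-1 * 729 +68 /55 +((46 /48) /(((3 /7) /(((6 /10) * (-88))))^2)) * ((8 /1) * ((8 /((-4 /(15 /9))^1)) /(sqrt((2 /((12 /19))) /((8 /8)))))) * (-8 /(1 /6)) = -40027 /55 +279279616 * sqrt(114) /285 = 10462045.27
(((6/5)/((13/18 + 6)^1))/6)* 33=54/55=0.98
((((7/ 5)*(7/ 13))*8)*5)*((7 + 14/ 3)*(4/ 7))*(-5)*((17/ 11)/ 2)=-333200/ 429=-776.69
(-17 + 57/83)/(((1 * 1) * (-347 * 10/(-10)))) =-1354/28801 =-0.05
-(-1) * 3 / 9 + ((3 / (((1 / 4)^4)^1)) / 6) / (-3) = -127 / 3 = -42.33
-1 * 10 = -10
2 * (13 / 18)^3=2197 / 2916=0.75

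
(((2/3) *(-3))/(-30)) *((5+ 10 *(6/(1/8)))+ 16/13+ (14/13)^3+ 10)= 364321/10985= 33.17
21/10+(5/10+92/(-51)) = 203/255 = 0.80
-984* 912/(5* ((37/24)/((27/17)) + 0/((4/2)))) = -581520384/3145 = -184903.14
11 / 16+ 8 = 139 / 16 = 8.69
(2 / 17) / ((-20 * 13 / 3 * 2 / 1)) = -3 / 4420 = -0.00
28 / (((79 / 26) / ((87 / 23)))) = 63336 / 1817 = 34.86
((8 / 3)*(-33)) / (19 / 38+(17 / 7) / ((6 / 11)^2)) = -22176 / 2183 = -10.16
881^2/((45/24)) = 6209288/15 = 413952.53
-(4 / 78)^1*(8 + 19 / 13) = -82 / 169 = -0.49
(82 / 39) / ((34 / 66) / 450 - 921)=-0.00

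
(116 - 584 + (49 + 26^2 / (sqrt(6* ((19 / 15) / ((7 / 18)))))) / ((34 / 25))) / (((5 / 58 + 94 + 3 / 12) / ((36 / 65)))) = -1.88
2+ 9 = 11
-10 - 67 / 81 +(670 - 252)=32981 / 81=407.17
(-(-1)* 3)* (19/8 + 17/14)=10.77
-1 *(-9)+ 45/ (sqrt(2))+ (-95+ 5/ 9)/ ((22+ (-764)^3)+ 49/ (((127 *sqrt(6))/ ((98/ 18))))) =1057910 *sqrt(6)/ 6362645625633242515291+ 400846683847509901581453/ 44538519379432697607037+ 45 *sqrt(2)/ 2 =40.82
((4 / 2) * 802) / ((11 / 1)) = 1604 / 11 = 145.82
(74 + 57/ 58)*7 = 30443/ 58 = 524.88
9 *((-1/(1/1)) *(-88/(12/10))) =660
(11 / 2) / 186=11 / 372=0.03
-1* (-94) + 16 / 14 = 666 / 7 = 95.14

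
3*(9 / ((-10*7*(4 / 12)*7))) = -81 / 490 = -0.17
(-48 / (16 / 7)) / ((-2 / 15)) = 157.50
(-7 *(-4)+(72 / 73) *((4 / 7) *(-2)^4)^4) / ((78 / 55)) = 4879.40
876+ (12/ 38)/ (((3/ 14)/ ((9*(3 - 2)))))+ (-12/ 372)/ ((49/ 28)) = 889.24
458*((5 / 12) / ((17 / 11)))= 12595 / 102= 123.48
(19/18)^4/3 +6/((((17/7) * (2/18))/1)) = 121258241/5353776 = 22.65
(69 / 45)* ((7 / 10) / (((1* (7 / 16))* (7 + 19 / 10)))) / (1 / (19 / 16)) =437 / 1335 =0.33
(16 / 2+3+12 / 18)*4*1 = 140 / 3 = 46.67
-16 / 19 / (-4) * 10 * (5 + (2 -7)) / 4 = 0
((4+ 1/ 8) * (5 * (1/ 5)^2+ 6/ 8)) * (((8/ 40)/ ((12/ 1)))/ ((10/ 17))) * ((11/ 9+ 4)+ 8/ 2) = 294899/ 288000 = 1.02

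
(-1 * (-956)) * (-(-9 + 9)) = 0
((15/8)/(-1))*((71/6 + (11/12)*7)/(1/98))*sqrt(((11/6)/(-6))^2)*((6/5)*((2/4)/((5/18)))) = -354123/160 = -2213.27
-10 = -10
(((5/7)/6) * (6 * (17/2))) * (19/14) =1615/196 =8.24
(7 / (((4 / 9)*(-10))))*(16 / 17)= -126 / 85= -1.48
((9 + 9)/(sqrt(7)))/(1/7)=18 * sqrt(7)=47.62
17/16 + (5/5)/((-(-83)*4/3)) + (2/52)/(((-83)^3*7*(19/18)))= 16949468119/15817915568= 1.07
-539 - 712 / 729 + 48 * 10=-43723 / 729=-59.98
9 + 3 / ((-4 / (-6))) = 27 / 2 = 13.50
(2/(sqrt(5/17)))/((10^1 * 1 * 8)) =sqrt(85)/200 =0.05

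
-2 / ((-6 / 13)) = 13 / 3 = 4.33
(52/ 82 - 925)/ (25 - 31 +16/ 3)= 1386.55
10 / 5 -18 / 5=-8 / 5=-1.60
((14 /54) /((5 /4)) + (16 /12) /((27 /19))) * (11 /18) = 2552 /3645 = 0.70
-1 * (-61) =61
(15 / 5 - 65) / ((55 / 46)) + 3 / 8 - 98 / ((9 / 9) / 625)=-26972651 / 440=-61301.48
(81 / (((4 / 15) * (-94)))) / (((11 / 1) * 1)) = -1215 / 4136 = -0.29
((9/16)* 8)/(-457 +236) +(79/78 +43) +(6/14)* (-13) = 178312/4641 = 38.42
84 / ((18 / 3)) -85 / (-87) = 1303 / 87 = 14.98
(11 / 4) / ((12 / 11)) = 121 / 48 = 2.52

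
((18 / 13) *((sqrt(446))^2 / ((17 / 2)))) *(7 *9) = 4577.05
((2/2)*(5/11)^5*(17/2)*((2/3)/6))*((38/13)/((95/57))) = 201875/6280989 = 0.03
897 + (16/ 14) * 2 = 6295/ 7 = 899.29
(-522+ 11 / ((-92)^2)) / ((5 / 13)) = -57436561 / 42320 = -1357.20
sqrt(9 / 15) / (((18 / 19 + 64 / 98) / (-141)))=-131271* sqrt(15) / 7450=-68.24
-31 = -31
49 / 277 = 0.18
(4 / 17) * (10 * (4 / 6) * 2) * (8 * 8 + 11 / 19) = 65440 / 323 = 202.60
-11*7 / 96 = -77 / 96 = -0.80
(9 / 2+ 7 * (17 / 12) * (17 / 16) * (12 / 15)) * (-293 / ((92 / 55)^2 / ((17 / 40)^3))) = -540482367667 / 5200281600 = -103.93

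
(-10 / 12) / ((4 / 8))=-5 / 3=-1.67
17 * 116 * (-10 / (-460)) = 986 / 23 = 42.87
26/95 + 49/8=4863/760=6.40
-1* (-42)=42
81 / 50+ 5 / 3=493 / 150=3.29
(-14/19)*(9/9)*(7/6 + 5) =-259/57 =-4.54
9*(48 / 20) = 108 / 5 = 21.60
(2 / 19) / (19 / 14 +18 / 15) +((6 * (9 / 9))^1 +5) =37551 / 3401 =11.04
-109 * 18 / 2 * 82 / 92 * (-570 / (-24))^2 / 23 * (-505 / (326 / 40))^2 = -2314316968453125 / 28110002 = -82330729.41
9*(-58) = -522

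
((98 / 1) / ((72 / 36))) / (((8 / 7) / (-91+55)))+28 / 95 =-293209 / 190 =-1543.21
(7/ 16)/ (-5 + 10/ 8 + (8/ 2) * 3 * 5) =7/ 900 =0.01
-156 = -156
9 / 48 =3 / 16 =0.19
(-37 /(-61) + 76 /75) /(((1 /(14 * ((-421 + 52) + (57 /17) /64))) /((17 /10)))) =-1388280397 /97600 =-14224.18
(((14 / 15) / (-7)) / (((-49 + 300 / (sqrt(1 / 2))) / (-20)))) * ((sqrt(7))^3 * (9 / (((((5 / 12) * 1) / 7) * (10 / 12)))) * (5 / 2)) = 2074464 * sqrt(7) / 887995 + 2540160 * sqrt(14) / 177599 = 59.70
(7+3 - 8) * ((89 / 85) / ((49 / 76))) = 13528 / 4165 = 3.25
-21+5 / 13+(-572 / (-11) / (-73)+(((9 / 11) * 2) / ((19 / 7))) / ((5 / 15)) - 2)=-21.52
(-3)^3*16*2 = -864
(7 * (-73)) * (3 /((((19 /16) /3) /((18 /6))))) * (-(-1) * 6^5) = -1716567552 /19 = -90345660.63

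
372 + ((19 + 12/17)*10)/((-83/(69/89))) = 46484238/125579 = 370.16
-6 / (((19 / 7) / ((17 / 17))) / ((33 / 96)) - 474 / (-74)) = -17094 / 40745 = -0.42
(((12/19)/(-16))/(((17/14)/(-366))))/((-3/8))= -10248/323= -31.73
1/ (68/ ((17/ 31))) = 1/ 124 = 0.01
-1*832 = -832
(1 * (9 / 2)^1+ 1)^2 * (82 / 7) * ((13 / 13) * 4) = 1417.43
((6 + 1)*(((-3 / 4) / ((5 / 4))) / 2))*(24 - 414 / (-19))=-1827 / 19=-96.16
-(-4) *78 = 312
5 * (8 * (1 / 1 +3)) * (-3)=-480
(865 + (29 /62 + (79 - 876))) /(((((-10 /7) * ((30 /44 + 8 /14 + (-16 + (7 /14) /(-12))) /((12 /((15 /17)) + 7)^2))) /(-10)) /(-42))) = 2446816729896 /4235995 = 577625.03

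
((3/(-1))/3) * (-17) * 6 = 102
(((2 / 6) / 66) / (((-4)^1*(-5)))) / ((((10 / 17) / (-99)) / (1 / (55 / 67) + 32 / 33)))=-6137 / 66000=-0.09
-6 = -6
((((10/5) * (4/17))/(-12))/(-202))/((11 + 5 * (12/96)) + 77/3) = 8/1536715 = 0.00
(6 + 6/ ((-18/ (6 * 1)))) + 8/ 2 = 8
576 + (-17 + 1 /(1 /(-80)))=479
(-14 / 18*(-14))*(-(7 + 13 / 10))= -4067 / 45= -90.38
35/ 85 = 7/ 17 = 0.41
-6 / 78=-1 / 13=-0.08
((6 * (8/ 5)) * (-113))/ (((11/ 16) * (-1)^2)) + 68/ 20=-86597/ 55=-1574.49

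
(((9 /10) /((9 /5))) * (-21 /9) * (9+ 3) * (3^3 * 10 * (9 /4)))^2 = 72335025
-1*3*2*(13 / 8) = -39 / 4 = -9.75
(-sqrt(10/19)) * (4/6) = -2 * sqrt(190)/57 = -0.48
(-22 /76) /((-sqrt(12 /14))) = 11 * sqrt(42) /228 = 0.31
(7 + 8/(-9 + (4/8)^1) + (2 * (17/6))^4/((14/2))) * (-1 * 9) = -1478258/1071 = -1380.26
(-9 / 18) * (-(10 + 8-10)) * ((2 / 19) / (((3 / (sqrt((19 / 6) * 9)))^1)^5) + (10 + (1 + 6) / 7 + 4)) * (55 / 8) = 464.16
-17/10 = -1.70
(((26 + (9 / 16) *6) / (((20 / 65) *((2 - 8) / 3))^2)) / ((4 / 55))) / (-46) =-23.19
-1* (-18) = 18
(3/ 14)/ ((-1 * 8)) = -3/ 112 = -0.03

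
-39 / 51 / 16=-13 / 272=-0.05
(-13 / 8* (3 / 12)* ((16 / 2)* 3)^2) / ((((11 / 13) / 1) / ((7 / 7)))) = -3042 / 11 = -276.55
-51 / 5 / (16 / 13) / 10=-663 / 800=-0.83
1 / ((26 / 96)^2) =2304 / 169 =13.63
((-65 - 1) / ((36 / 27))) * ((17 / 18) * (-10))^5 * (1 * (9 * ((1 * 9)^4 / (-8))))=-439268259375 / 16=-27454266210.94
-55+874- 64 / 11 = 8945 / 11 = 813.18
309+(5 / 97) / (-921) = 27605128 / 89337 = 309.00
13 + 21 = 34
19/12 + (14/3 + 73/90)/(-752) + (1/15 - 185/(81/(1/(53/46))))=-10962817/32283360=-0.34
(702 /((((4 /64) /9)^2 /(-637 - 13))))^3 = -847083766268252789932032000000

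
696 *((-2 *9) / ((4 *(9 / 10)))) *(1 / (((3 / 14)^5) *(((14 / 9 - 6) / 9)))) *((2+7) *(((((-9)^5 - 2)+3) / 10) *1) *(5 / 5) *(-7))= 29010413722752 / 5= 5802082744550.40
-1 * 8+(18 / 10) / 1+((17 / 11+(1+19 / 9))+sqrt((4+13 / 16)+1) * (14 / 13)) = -764 / 495+7 * sqrt(93) / 26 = 1.05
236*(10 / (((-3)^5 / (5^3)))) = -295000 / 243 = -1213.99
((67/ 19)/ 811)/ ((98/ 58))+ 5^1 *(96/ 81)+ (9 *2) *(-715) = -262248338069/ 20386107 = -12864.07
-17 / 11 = -1.55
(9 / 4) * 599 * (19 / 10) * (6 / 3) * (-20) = -102429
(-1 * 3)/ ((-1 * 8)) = 3/ 8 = 0.38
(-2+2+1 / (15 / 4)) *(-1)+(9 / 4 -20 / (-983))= 118177 / 58980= 2.00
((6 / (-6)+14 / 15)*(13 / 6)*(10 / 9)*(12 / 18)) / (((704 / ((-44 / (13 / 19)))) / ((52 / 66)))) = 247 / 32076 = 0.01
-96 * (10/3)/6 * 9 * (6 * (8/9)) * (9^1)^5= -151165440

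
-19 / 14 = -1.36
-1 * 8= -8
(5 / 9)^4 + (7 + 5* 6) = 243382 / 6561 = 37.10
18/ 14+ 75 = 534/ 7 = 76.29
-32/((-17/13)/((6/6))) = 24.47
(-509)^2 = 259081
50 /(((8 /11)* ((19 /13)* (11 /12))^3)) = 23727600 /829939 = 28.59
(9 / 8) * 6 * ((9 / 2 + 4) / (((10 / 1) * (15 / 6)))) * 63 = 28917 / 200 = 144.58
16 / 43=0.37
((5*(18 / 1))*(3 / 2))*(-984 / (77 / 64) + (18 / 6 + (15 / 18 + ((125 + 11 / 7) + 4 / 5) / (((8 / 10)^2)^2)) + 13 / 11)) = -667794195 / 9856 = -67755.09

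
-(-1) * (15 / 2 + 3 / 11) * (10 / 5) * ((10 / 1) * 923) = 1578330 / 11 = 143484.55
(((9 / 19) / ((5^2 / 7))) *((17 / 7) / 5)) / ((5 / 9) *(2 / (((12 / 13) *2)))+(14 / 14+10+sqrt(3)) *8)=158118156 / 212149898375 - 14276736 *sqrt(3) / 212149898375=0.00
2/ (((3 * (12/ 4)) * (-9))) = -0.02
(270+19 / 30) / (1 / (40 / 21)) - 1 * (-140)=41296 / 63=655.49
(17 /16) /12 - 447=-85807 /192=-446.91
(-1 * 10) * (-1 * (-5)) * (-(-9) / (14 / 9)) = -2025 / 7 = -289.29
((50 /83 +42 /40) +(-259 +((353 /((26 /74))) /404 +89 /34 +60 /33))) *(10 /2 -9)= 102068546092 /101895365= 1001.70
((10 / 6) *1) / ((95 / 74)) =74 / 57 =1.30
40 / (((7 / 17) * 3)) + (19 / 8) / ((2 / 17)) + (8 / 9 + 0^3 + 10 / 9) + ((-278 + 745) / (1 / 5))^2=1831965935 / 336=5452279.57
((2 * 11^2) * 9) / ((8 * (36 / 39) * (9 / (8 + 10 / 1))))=4719 / 8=589.88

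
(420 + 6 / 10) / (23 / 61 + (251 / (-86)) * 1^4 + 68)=3677446 / 572325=6.43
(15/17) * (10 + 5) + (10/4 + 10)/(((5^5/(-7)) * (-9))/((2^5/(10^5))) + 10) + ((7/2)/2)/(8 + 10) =286857671761/21515642136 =13.33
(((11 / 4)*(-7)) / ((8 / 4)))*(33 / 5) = -2541 / 40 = -63.52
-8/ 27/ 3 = -8/ 81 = -0.10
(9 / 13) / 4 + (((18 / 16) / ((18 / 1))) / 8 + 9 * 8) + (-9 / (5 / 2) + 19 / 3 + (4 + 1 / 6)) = 657953 / 8320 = 79.08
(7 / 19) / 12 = 7 / 228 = 0.03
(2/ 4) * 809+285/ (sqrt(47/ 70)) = 285 * sqrt(3290)/ 47+809/ 2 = 752.31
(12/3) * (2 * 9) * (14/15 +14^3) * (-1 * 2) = -1976352/5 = -395270.40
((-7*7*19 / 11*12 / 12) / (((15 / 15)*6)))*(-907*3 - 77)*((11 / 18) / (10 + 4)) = 186067 / 108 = 1722.84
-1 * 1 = -1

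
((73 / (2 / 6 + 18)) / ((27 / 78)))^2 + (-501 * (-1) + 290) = 923.32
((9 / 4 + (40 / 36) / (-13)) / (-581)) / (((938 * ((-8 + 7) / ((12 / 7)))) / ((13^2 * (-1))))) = -13169 / 11444538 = -0.00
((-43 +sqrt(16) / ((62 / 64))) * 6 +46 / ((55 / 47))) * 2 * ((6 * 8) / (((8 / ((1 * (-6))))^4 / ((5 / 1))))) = -20085651 / 682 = -29451.10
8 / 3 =2.67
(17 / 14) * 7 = 17 / 2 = 8.50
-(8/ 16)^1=-1/ 2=-0.50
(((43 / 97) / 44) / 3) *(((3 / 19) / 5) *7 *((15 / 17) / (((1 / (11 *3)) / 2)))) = 2709 / 62662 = 0.04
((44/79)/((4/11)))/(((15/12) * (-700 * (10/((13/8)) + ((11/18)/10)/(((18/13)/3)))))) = -339768/1220180675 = -0.00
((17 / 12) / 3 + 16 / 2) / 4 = 305 / 144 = 2.12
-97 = -97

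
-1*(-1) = 1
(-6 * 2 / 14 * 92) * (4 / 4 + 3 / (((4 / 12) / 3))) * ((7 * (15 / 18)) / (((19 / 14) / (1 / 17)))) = -180320 / 323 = -558.27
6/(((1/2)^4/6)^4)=509607936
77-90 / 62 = 2342 / 31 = 75.55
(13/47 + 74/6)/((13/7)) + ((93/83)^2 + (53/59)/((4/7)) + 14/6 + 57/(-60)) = 81958740839/7450246830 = 11.00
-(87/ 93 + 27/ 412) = -1.00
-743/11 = -67.55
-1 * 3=-3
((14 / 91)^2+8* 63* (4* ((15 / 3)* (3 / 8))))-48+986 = 797346 / 169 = 4718.02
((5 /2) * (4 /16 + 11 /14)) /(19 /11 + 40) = 0.06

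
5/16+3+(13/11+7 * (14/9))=24367/1584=15.38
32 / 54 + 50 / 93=946 / 837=1.13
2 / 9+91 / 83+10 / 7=14365 / 5229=2.75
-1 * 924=-924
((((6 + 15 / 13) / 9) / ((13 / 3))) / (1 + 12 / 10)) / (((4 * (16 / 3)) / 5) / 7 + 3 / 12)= 65100 / 671099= 0.10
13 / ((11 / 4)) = 52 / 11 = 4.73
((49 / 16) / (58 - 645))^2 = 2401 / 88209664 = 0.00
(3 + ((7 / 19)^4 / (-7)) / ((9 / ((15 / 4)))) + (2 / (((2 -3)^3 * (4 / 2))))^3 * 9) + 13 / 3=-2608135 / 1563852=-1.67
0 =0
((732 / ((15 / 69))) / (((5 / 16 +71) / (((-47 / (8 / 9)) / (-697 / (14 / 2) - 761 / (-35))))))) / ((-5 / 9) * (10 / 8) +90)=42729768 / 118958215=0.36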